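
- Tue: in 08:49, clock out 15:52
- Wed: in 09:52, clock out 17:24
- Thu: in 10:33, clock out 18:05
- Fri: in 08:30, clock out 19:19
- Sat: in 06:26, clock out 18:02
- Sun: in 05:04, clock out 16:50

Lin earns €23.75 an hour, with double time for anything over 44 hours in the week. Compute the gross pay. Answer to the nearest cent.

Tue: 08:49–15:52 = 7 h 3 min
Wed: 09:52–17:24 = 7 h 32 min
Thu: 10:33–18:05 = 7 h 32 min
Fri: 08:30–19:19 = 10 h 49 min
Sat: 06:26–18:02 = 11 h 36 min
Sun: 05:04–16:50 = 11 h 46 min
Total worked: 56 h 18 min = 3378 min.
Regular 44 h 0 min = 2640 min at €23.75/h; overtime 12 h 18 min = 738 min at €47.50/h.
Pay = (2640 × €23.75 + 738 × €47.50) ÷ 60 = €1629.25.

€1629.25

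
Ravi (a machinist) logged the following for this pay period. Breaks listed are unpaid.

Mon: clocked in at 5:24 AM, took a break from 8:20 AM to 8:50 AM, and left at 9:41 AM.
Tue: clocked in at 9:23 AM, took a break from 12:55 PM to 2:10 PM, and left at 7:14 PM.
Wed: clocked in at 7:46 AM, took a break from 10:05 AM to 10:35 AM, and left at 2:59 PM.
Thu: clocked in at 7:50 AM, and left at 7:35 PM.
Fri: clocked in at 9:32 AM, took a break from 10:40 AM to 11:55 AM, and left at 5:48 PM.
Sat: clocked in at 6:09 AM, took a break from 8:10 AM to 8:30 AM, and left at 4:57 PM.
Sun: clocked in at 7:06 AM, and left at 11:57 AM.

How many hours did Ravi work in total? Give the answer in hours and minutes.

53 h 11 min

Mon: 5:24 AM–9:41 AM = 4 h 17 min; less 30 min break → 3 h 47 min
Tue: 9:23 AM–7:14 PM = 9 h 51 min; less 75 min break → 8 h 36 min
Wed: 7:46 AM–2:59 PM = 7 h 13 min; less 30 min break → 6 h 43 min
Thu: 7:50 AM–7:35 PM = 11 h 45 min
Fri: 9:32 AM–5:48 PM = 8 h 16 min; less 75 min break → 7 h 1 min
Sat: 6:09 AM–4:57 PM = 10 h 48 min; less 20 min break → 10 h 28 min
Sun: 7:06 AM–11:57 AM = 4 h 51 min
Total: 3 h 47 min + 8 h 36 min + 6 h 43 min + 11 h 45 min + 7 h 1 min + 10 h 28 min + 4 h 51 min = 53 h 11 min.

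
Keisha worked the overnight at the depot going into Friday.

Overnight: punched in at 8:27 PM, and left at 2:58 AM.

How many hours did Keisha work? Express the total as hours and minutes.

6 h 31 min

Overnight: 8:27 PM → midnight = 3 h 33 min; midnight → 2:58 AM = 2 h 58 min; span 6 h 31 min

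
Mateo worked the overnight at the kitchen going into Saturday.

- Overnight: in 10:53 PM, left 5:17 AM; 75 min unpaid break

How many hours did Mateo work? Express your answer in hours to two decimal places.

5.15 hours

Overnight: 10:53 PM → midnight = 1 h 7 min; midnight → 5:17 AM = 5 h 17 min; span 6 h 24 min; less 75 min break → 5 h 9 min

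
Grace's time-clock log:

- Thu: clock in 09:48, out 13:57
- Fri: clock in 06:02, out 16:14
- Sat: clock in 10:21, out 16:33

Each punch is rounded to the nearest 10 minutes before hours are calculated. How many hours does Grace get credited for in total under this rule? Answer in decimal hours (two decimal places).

Thu: in 09:48→09:50, out 13:57→14:00; 4 h 10 min
Fri: in 06:02→06:00, out 16:14→16:10; 10 h 10 min
Sat: in 10:21→10:20, out 16:33→16:30; 6 h 10 min
Total credited: 20 h 30 min.

20.50 hours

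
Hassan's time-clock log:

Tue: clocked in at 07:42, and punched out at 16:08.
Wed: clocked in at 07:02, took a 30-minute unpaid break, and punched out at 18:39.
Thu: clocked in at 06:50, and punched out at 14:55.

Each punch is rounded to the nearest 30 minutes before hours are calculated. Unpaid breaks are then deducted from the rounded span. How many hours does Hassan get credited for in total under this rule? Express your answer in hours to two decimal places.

27.50 hours

Tue: in 07:42→07:30, out 16:08→16:00; 8 h 30 min
Wed: in 07:02→07:00, out 18:39→18:30; 11 h 30 min − 30 min = 11 h 0 min
Thu: in 06:50→07:00, out 14:55→15:00; 8 h 0 min
Total credited: 27 h 30 min.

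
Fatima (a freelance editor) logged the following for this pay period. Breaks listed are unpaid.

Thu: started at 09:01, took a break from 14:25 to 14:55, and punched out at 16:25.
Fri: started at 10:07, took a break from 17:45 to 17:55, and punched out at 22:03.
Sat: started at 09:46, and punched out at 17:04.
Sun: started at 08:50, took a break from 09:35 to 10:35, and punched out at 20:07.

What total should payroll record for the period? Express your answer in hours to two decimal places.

Thu: 09:01–16:25 = 7 h 24 min; less 30 min break → 6 h 54 min
Fri: 10:07–22:03 = 11 h 56 min; less 10 min break → 11 h 46 min
Sat: 09:46–17:04 = 7 h 18 min
Sun: 08:50–20:07 = 11 h 17 min; less 60 min break → 10 h 17 min
Total: 6 h 54 min + 11 h 46 min + 7 h 18 min + 10 h 17 min = 36 h 15 min.

36.25 hours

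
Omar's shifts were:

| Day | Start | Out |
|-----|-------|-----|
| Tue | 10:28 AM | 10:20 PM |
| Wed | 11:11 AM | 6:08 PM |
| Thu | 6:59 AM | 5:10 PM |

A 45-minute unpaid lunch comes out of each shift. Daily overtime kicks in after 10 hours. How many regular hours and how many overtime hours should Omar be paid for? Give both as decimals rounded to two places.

Regular 25.63 hours, overtime 1.12 hours

Tue: 10:28 AM–10:20 PM = 11 h 52 min; less 45 min break → 11 h 7 min
Wed: 11:11 AM–6:08 PM = 6 h 57 min; less 45 min break → 6 h 12 min
Thu: 6:59 AM–5:10 PM = 10 h 11 min; less 45 min break → 9 h 26 min
Tue reg 10 h 0 min / OT 1 h 7 min; Wed reg 6 h 12 min / OT 0 h 0 min; Thu reg 9 h 26 min / OT 0 h 0 min.
Totals: regular 25 h 38 min, overtime 1 h 7 min.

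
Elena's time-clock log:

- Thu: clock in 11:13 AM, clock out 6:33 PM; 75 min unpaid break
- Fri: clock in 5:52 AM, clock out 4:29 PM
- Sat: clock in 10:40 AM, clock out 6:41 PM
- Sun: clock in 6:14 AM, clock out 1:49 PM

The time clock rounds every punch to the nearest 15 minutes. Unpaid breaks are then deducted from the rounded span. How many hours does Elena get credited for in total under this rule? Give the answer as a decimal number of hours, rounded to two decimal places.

Thu: in 11:13 AM→11:15 AM, out 6:33 PM→6:30 PM; 7 h 15 min − 75 min = 6 h 0 min
Fri: in 5:52 AM→5:45 AM, out 4:29 PM→4:30 PM; 10 h 45 min
Sat: in 10:40 AM→10:45 AM, out 6:41 PM→6:45 PM; 8 h 0 min
Sun: in 6:14 AM→6:15 AM, out 1:49 PM→1:45 PM; 7 h 30 min
Total credited: 32 h 15 min.

32.25 hours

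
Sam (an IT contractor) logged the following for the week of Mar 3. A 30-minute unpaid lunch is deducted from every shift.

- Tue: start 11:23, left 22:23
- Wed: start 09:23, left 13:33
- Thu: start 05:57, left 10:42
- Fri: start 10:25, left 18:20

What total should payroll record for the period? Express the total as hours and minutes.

25 h 50 min

Tue: 11:23–22:23 = 11 h 0 min; less 30 min break → 10 h 30 min
Wed: 09:23–13:33 = 4 h 10 min; less 30 min break → 3 h 40 min
Thu: 05:57–10:42 = 4 h 45 min; less 30 min break → 4 h 15 min
Fri: 10:25–18:20 = 7 h 55 min; less 30 min break → 7 h 25 min
Total: 10 h 30 min + 3 h 40 min + 4 h 15 min + 7 h 25 min = 25 h 50 min.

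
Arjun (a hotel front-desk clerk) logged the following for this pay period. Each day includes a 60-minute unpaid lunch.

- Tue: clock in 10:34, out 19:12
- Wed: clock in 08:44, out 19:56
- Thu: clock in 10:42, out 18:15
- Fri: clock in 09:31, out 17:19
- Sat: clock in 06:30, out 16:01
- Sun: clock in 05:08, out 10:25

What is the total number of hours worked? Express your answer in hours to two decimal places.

Tue: 10:34–19:12 = 8 h 38 min; less 60 min break → 7 h 38 min
Wed: 08:44–19:56 = 11 h 12 min; less 60 min break → 10 h 12 min
Thu: 10:42–18:15 = 7 h 33 min; less 60 min break → 6 h 33 min
Fri: 09:31–17:19 = 7 h 48 min; less 60 min break → 6 h 48 min
Sat: 06:30–16:01 = 9 h 31 min; less 60 min break → 8 h 31 min
Sun: 05:08–10:25 = 5 h 17 min; less 60 min break → 4 h 17 min
Total: 7 h 38 min + 10 h 12 min + 6 h 33 min + 6 h 48 min + 8 h 31 min + 4 h 17 min = 43 h 59 min.

43.98 hours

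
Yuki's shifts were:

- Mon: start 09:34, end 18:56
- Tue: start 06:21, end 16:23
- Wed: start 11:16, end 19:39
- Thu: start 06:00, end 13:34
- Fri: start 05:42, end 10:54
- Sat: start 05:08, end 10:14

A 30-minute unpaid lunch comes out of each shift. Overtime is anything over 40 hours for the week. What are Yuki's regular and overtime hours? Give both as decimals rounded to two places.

Regular 40.00 hours, overtime 2.65 hours

Mon: 09:34–18:56 = 9 h 22 min; less 30 min break → 8 h 52 min
Tue: 06:21–16:23 = 10 h 2 min; less 30 min break → 9 h 32 min
Wed: 11:16–19:39 = 8 h 23 min; less 30 min break → 7 h 53 min
Thu: 06:00–13:34 = 7 h 34 min; less 30 min break → 7 h 4 min
Fri: 05:42–10:54 = 5 h 12 min; less 30 min break → 4 h 42 min
Sat: 05:08–10:14 = 5 h 6 min; less 30 min break → 4 h 36 min
Total worked: 42 h 39 min = 42.65 h.
Threshold 40 h → overtime 2 h 39 min, regular 40 h 0 min.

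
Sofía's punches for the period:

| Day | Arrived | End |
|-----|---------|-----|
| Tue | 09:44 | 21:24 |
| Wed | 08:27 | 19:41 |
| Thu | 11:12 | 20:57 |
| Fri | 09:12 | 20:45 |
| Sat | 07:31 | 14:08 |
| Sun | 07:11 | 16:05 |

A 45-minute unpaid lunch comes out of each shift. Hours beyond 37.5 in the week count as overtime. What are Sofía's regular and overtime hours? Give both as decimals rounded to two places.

Tue: 09:44–21:24 = 11 h 40 min; less 45 min break → 10 h 55 min
Wed: 08:27–19:41 = 11 h 14 min; less 45 min break → 10 h 29 min
Thu: 11:12–20:57 = 9 h 45 min; less 45 min break → 9 h 0 min
Fri: 09:12–20:45 = 11 h 33 min; less 45 min break → 10 h 48 min
Sat: 07:31–14:08 = 6 h 37 min; less 45 min break → 5 h 52 min
Sun: 07:11–16:05 = 8 h 54 min; less 45 min break → 8 h 9 min
Total worked: 55 h 13 min = 55.22 h.
Threshold 37.5 h → overtime 17 h 43 min, regular 37 h 30 min.

Regular 37.50 hours, overtime 17.72 hours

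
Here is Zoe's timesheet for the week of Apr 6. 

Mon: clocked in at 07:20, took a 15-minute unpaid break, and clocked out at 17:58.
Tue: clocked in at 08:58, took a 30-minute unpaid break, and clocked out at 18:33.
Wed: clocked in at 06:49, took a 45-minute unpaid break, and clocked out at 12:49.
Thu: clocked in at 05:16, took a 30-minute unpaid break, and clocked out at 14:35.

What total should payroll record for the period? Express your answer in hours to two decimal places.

33.53 hours

Mon: 07:20–17:58 = 10 h 38 min; less 15 min break → 10 h 23 min
Tue: 08:58–18:33 = 9 h 35 min; less 30 min break → 9 h 5 min
Wed: 06:49–12:49 = 6 h 0 min; less 45 min break → 5 h 15 min
Thu: 05:16–14:35 = 9 h 19 min; less 30 min break → 8 h 49 min
Total: 10 h 23 min + 9 h 5 min + 5 h 15 min + 8 h 49 min = 33 h 32 min.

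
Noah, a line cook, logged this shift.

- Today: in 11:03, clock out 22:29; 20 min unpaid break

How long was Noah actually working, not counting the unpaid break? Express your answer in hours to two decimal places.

Today: 11:03–22:29 = 11 h 26 min; less 20 min break → 11 h 6 min

11.10 hours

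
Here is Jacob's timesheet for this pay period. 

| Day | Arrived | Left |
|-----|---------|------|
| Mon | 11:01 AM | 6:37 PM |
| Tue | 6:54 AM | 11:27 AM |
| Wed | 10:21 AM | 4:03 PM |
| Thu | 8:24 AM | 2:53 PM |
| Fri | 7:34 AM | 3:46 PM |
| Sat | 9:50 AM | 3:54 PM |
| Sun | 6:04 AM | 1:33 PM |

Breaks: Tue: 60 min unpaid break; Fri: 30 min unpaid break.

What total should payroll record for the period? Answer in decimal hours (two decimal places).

Mon: 11:01 AM–6:37 PM = 7 h 36 min
Tue: 6:54 AM–11:27 AM = 4 h 33 min; less 60 min break → 3 h 33 min
Wed: 10:21 AM–4:03 PM = 5 h 42 min
Thu: 8:24 AM–2:53 PM = 6 h 29 min
Fri: 7:34 AM–3:46 PM = 8 h 12 min; less 30 min break → 7 h 42 min
Sat: 9:50 AM–3:54 PM = 6 h 4 min
Sun: 6:04 AM–1:33 PM = 7 h 29 min
Total: 7 h 36 min + 3 h 33 min + 5 h 42 min + 6 h 29 min + 7 h 42 min + 6 h 4 min + 7 h 29 min = 44 h 35 min.

44.58 hours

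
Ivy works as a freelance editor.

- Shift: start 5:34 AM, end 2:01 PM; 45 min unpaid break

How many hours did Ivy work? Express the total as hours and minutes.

7 h 42 min

Shift: 5:34 AM–2:01 PM = 8 h 27 min; less 45 min break → 7 h 42 min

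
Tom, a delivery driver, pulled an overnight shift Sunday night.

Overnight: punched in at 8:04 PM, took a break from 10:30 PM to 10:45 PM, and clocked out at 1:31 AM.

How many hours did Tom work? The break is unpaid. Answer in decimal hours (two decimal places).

Overnight: 8:04 PM → midnight = 3 h 56 min; midnight → 1:31 AM = 1 h 31 min; span 5 h 27 min; less 15 min break → 5 h 12 min

5.20 hours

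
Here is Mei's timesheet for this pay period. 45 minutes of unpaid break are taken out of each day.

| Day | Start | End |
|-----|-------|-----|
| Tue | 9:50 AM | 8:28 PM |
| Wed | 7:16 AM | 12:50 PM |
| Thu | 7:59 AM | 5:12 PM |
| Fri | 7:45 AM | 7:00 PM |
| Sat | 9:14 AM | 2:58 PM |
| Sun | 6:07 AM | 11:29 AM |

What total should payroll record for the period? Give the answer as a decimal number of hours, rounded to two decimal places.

43.27 hours

Tue: 9:50 AM–8:28 PM = 10 h 38 min; less 45 min break → 9 h 53 min
Wed: 7:16 AM–12:50 PM = 5 h 34 min; less 45 min break → 4 h 49 min
Thu: 7:59 AM–5:12 PM = 9 h 13 min; less 45 min break → 8 h 28 min
Fri: 7:45 AM–7:00 PM = 11 h 15 min; less 45 min break → 10 h 30 min
Sat: 9:14 AM–2:58 PM = 5 h 44 min; less 45 min break → 4 h 59 min
Sun: 6:07 AM–11:29 AM = 5 h 22 min; less 45 min break → 4 h 37 min
Total: 9 h 53 min + 4 h 49 min + 8 h 28 min + 10 h 30 min + 4 h 59 min + 4 h 37 min = 43 h 16 min.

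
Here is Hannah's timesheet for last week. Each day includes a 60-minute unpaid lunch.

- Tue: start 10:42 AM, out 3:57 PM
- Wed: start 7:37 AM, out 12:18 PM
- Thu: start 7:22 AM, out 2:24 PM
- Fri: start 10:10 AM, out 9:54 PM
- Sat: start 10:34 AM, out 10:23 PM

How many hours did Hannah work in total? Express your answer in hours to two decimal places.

Tue: 10:42 AM–3:57 PM = 5 h 15 min; less 60 min break → 4 h 15 min
Wed: 7:37 AM–12:18 PM = 4 h 41 min; less 60 min break → 3 h 41 min
Thu: 7:22 AM–2:24 PM = 7 h 2 min; less 60 min break → 6 h 2 min
Fri: 10:10 AM–9:54 PM = 11 h 44 min; less 60 min break → 10 h 44 min
Sat: 10:34 AM–10:23 PM = 11 h 49 min; less 60 min break → 10 h 49 min
Total: 4 h 15 min + 3 h 41 min + 6 h 2 min + 10 h 44 min + 10 h 49 min = 35 h 31 min.

35.52 hours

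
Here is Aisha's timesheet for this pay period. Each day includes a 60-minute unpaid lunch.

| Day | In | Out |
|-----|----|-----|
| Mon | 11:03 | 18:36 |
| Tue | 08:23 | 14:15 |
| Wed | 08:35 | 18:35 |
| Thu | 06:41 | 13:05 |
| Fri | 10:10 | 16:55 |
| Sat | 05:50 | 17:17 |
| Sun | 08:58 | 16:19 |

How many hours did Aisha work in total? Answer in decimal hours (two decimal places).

48.37 hours

Mon: 11:03–18:36 = 7 h 33 min; less 60 min break → 6 h 33 min
Tue: 08:23–14:15 = 5 h 52 min; less 60 min break → 4 h 52 min
Wed: 08:35–18:35 = 10 h 0 min; less 60 min break → 9 h 0 min
Thu: 06:41–13:05 = 6 h 24 min; less 60 min break → 5 h 24 min
Fri: 10:10–16:55 = 6 h 45 min; less 60 min break → 5 h 45 min
Sat: 05:50–17:17 = 11 h 27 min; less 60 min break → 10 h 27 min
Sun: 08:58–16:19 = 7 h 21 min; less 60 min break → 6 h 21 min
Total: 6 h 33 min + 4 h 52 min + 9 h 0 min + 5 h 24 min + 5 h 45 min + 10 h 27 min + 6 h 21 min = 48 h 22 min.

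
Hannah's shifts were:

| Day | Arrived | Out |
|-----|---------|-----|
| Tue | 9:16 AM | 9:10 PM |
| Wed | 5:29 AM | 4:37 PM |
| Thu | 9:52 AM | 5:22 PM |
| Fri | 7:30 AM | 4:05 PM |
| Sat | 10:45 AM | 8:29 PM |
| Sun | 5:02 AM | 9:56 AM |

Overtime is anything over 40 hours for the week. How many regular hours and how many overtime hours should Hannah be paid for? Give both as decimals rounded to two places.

Regular 40.00 hours, overtime 13.75 hours

Tue: 9:16 AM–9:10 PM = 11 h 54 min
Wed: 5:29 AM–4:37 PM = 11 h 8 min
Thu: 9:52 AM–5:22 PM = 7 h 30 min
Fri: 7:30 AM–4:05 PM = 8 h 35 min
Sat: 10:45 AM–8:29 PM = 9 h 44 min
Sun: 5:02 AM–9:56 AM = 4 h 54 min
Total worked: 53 h 45 min = 53.75 h.
Threshold 40 h → overtime 13 h 45 min, regular 40 h 0 min.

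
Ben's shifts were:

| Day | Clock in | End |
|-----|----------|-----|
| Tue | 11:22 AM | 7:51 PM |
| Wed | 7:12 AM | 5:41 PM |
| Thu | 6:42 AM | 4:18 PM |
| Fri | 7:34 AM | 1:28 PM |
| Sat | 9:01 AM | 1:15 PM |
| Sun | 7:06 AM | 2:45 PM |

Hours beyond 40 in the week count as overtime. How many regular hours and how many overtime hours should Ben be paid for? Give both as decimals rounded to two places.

Regular 40.00 hours, overtime 6.35 hours

Tue: 11:22 AM–7:51 PM = 8 h 29 min
Wed: 7:12 AM–5:41 PM = 10 h 29 min
Thu: 6:42 AM–4:18 PM = 9 h 36 min
Fri: 7:34 AM–1:28 PM = 5 h 54 min
Sat: 9:01 AM–1:15 PM = 4 h 14 min
Sun: 7:06 AM–2:45 PM = 7 h 39 min
Total worked: 46 h 21 min = 46.35 h.
Threshold 40 h → overtime 6 h 21 min, regular 40 h 0 min.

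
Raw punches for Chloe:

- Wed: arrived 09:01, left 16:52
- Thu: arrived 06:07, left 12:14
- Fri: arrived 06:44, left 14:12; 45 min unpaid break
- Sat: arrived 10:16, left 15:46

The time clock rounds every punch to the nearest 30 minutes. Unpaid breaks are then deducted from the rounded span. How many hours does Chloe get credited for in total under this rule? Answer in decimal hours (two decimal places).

Wed: in 09:01→09:00, out 16:52→17:00; 8 h 0 min
Thu: in 06:07→06:00, out 12:14→12:00; 6 h 0 min
Fri: in 06:44→06:30, out 14:12→14:00; 7 h 30 min − 45 min = 6 h 45 min
Sat: in 10:16→10:30, out 15:46→16:00; 5 h 30 min
Total credited: 26 h 15 min.

26.25 hours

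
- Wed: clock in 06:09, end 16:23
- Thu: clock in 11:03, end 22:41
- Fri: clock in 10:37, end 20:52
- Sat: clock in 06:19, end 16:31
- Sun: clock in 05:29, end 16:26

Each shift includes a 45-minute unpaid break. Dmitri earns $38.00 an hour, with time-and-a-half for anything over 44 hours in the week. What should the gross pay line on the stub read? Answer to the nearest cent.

Wed: 06:09–16:23 = 10 h 14 min; less 45 min break → 9 h 29 min
Thu: 11:03–22:41 = 11 h 38 min; less 45 min break → 10 h 53 min
Fri: 10:37–20:52 = 10 h 15 min; less 45 min break → 9 h 30 min
Sat: 06:19–16:31 = 10 h 12 min; less 45 min break → 9 h 27 min
Sun: 05:29–16:26 = 10 h 57 min; less 45 min break → 10 h 12 min
Total worked: 49 h 31 min = 2971 min.
Regular 44 h 0 min = 2640 min at $38.00/h; overtime 5 h 31 min = 331 min at $57.00/h.
Pay = (2640 × $38.00 + 331 × $57.00) ÷ 60 = $1986.45.

$1986.45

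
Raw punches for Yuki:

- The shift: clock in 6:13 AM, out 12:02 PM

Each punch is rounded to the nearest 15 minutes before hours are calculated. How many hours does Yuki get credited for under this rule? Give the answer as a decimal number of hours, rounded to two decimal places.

5.75 hours

The shift: in 6:13 AM→6:15 AM, out 12:02 PM→12:00 PM; 5 h 45 min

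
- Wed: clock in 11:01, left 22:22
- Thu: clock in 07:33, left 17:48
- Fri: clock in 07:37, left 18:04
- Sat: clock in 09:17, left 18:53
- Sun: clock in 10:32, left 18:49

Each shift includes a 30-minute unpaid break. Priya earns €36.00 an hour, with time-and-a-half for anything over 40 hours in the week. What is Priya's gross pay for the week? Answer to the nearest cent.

€1841.40

Wed: 11:01–22:22 = 11 h 21 min; less 30 min break → 10 h 51 min
Thu: 07:33–17:48 = 10 h 15 min; less 30 min break → 9 h 45 min
Fri: 07:37–18:04 = 10 h 27 min; less 30 min break → 9 h 57 min
Sat: 09:17–18:53 = 9 h 36 min; less 30 min break → 9 h 6 min
Sun: 10:32–18:49 = 8 h 17 min; less 30 min break → 7 h 47 min
Total worked: 47 h 26 min = 2846 min.
Regular 40 h 0 min = 2400 min at €36.00/h; overtime 7 h 26 min = 446 min at €54.00/h.
Pay = (2400 × €36.00 + 446 × €54.00) ÷ 60 = €1841.40.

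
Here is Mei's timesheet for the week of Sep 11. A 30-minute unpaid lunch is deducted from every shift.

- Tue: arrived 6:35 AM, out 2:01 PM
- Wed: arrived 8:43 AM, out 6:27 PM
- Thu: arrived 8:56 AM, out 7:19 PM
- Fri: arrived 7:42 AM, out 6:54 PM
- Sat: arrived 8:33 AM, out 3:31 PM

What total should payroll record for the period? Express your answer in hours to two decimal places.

Tue: 6:35 AM–2:01 PM = 7 h 26 min; less 30 min break → 6 h 56 min
Wed: 8:43 AM–6:27 PM = 9 h 44 min; less 30 min break → 9 h 14 min
Thu: 8:56 AM–7:19 PM = 10 h 23 min; less 30 min break → 9 h 53 min
Fri: 7:42 AM–6:54 PM = 11 h 12 min; less 30 min break → 10 h 42 min
Sat: 8:33 AM–3:31 PM = 6 h 58 min; less 30 min break → 6 h 28 min
Total: 6 h 56 min + 9 h 14 min + 9 h 53 min + 10 h 42 min + 6 h 28 min = 43 h 13 min.

43.22 hours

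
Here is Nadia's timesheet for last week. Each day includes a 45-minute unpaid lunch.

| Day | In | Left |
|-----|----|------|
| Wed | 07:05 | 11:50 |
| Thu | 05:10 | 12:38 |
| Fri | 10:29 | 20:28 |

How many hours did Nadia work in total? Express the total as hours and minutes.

19 h 57 min

Wed: 07:05–11:50 = 4 h 45 min; less 45 min break → 4 h 0 min
Thu: 05:10–12:38 = 7 h 28 min; less 45 min break → 6 h 43 min
Fri: 10:29–20:28 = 9 h 59 min; less 45 min break → 9 h 14 min
Total: 4 h 0 min + 6 h 43 min + 9 h 14 min = 19 h 57 min.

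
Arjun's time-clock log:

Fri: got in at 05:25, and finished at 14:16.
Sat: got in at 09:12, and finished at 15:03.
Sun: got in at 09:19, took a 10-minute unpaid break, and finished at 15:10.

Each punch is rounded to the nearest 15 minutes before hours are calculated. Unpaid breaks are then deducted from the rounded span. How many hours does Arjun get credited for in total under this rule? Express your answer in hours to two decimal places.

Fri: in 05:25→05:30, out 14:16→14:15; 8 h 45 min
Sat: in 09:12→09:15, out 15:03→15:00; 5 h 45 min
Sun: in 09:19→09:15, out 15:10→15:15; 6 h 0 min − 10 min = 5 h 50 min
Total credited: 20 h 20 min.

20.33 hours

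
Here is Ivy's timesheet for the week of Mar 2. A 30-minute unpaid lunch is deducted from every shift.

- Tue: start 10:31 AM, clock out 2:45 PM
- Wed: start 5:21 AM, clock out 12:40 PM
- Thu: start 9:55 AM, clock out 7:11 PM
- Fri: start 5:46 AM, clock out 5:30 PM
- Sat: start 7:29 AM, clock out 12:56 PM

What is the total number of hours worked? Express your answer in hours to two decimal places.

35.50 hours

Tue: 10:31 AM–2:45 PM = 4 h 14 min; less 30 min break → 3 h 44 min
Wed: 5:21 AM–12:40 PM = 7 h 19 min; less 30 min break → 6 h 49 min
Thu: 9:55 AM–7:11 PM = 9 h 16 min; less 30 min break → 8 h 46 min
Fri: 5:46 AM–5:30 PM = 11 h 44 min; less 30 min break → 11 h 14 min
Sat: 7:29 AM–12:56 PM = 5 h 27 min; less 30 min break → 4 h 57 min
Total: 3 h 44 min + 6 h 49 min + 8 h 46 min + 11 h 14 min + 4 h 57 min = 35 h 30 min.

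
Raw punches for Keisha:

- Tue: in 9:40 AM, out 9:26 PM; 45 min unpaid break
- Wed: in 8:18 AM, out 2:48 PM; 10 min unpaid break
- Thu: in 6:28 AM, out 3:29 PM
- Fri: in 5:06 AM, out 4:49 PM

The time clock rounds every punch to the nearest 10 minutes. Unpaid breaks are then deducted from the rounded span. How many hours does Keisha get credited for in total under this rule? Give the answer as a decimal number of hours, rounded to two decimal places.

Tue: in 9:40 AM→9:40 AM, out 9:26 PM→9:30 PM; 11 h 50 min − 45 min = 11 h 5 min
Wed: in 8:18 AM→8:20 AM, out 2:48 PM→2:50 PM; 6 h 30 min − 10 min = 6 h 20 min
Thu: in 6:28 AM→6:30 AM, out 3:29 PM→3:30 PM; 9 h 0 min
Fri: in 5:06 AM→5:10 AM, out 4:49 PM→4:50 PM; 11 h 40 min
Total credited: 38 h 5 min.

38.08 hours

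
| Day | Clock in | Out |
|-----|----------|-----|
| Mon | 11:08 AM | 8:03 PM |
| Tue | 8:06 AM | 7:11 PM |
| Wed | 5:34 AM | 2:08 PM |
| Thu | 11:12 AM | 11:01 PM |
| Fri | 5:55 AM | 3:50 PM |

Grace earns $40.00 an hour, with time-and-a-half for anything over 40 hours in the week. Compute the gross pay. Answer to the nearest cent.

$2218.00

Mon: 11:08 AM–8:03 PM = 8 h 55 min
Tue: 8:06 AM–7:11 PM = 11 h 5 min
Wed: 5:34 AM–2:08 PM = 8 h 34 min
Thu: 11:12 AM–11:01 PM = 11 h 49 min
Fri: 5:55 AM–3:50 PM = 9 h 55 min
Total worked: 50 h 18 min = 3018 min.
Regular 40 h 0 min = 2400 min at $40.00/h; overtime 10 h 18 min = 618 min at $60.00/h.
Pay = (2400 × $40.00 + 618 × $60.00) ÷ 60 = $2218.00.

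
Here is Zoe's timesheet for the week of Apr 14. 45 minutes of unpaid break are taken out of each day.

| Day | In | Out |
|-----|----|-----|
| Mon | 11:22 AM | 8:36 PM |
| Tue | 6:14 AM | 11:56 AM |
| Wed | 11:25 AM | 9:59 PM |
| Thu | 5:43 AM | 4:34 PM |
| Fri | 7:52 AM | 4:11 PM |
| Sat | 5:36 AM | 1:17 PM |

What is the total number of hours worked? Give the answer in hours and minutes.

Mon: 11:22 AM–8:36 PM = 9 h 14 min; less 45 min break → 8 h 29 min
Tue: 6:14 AM–11:56 AM = 5 h 42 min; less 45 min break → 4 h 57 min
Wed: 11:25 AM–9:59 PM = 10 h 34 min; less 45 min break → 9 h 49 min
Thu: 5:43 AM–4:34 PM = 10 h 51 min; less 45 min break → 10 h 6 min
Fri: 7:52 AM–4:11 PM = 8 h 19 min; less 45 min break → 7 h 34 min
Sat: 5:36 AM–1:17 PM = 7 h 41 min; less 45 min break → 6 h 56 min
Total: 8 h 29 min + 4 h 57 min + 9 h 49 min + 10 h 6 min + 7 h 34 min + 6 h 56 min = 47 h 51 min.

47 h 51 min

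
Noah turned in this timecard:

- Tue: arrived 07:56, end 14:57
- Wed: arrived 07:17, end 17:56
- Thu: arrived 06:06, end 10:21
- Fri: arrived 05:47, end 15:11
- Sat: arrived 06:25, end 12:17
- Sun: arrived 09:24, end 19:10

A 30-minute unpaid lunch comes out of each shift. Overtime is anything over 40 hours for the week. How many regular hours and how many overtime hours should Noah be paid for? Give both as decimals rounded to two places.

Regular 40.00 hours, overtime 3.95 hours

Tue: 07:56–14:57 = 7 h 1 min; less 30 min break → 6 h 31 min
Wed: 07:17–17:56 = 10 h 39 min; less 30 min break → 10 h 9 min
Thu: 06:06–10:21 = 4 h 15 min; less 30 min break → 3 h 45 min
Fri: 05:47–15:11 = 9 h 24 min; less 30 min break → 8 h 54 min
Sat: 06:25–12:17 = 5 h 52 min; less 30 min break → 5 h 22 min
Sun: 09:24–19:10 = 9 h 46 min; less 30 min break → 9 h 16 min
Total worked: 43 h 57 min = 43.95 h.
Threshold 40 h → overtime 3 h 57 min, regular 40 h 0 min.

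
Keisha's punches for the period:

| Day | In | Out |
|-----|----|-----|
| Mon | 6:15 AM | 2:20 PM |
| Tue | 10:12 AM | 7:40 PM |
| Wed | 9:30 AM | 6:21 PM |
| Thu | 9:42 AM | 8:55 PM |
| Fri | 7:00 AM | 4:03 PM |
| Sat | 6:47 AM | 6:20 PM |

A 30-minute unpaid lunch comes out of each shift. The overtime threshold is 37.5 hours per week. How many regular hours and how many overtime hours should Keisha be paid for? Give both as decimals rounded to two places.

Mon: 6:15 AM–2:20 PM = 8 h 5 min; less 30 min break → 7 h 35 min
Tue: 10:12 AM–7:40 PM = 9 h 28 min; less 30 min break → 8 h 58 min
Wed: 9:30 AM–6:21 PM = 8 h 51 min; less 30 min break → 8 h 21 min
Thu: 9:42 AM–8:55 PM = 11 h 13 min; less 30 min break → 10 h 43 min
Fri: 7:00 AM–4:03 PM = 9 h 3 min; less 30 min break → 8 h 33 min
Sat: 6:47 AM–6:20 PM = 11 h 33 min; less 30 min break → 11 h 3 min
Total worked: 55 h 13 min = 55.22 h.
Threshold 37.5 h → overtime 17 h 43 min, regular 37 h 30 min.

Regular 37.50 hours, overtime 17.72 hours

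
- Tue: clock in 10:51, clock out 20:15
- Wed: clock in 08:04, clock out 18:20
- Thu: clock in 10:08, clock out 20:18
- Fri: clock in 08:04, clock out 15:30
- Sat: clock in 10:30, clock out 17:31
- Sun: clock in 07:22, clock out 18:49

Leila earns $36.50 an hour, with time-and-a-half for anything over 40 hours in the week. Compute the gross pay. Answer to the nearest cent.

$2321.40

Tue: 10:51–20:15 = 9 h 24 min
Wed: 08:04–18:20 = 10 h 16 min
Thu: 10:08–20:18 = 10 h 10 min
Fri: 08:04–15:30 = 7 h 26 min
Sat: 10:30–17:31 = 7 h 1 min
Sun: 07:22–18:49 = 11 h 27 min
Total worked: 55 h 44 min = 3344 min.
Regular 40 h 0 min = 2400 min at $36.50/h; overtime 15 h 44 min = 944 min at $54.75/h.
Pay = (2400 × $36.50 + 944 × $54.75) ÷ 60 = $2321.40.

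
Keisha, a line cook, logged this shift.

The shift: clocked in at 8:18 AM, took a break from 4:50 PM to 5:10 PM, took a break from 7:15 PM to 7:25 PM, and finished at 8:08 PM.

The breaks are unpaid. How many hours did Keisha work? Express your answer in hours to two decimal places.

The shift: 8:18 AM–8:08 PM = 11 h 50 min; less 30 min break → 11 h 20 min

11.33 hours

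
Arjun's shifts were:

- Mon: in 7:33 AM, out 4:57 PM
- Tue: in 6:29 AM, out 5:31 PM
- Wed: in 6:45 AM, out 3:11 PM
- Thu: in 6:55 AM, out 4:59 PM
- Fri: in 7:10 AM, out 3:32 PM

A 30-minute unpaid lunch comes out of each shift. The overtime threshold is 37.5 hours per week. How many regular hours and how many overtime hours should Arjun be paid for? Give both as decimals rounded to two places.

Mon: 7:33 AM–4:57 PM = 9 h 24 min; less 30 min break → 8 h 54 min
Tue: 6:29 AM–5:31 PM = 11 h 2 min; less 30 min break → 10 h 32 min
Wed: 6:45 AM–3:11 PM = 8 h 26 min; less 30 min break → 7 h 56 min
Thu: 6:55 AM–4:59 PM = 10 h 4 min; less 30 min break → 9 h 34 min
Fri: 7:10 AM–3:32 PM = 8 h 22 min; less 30 min break → 7 h 52 min
Total worked: 44 h 48 min = 44.80 h.
Threshold 37.5 h → overtime 7 h 18 min, regular 37 h 30 min.

Regular 37.50 hours, overtime 7.30 hours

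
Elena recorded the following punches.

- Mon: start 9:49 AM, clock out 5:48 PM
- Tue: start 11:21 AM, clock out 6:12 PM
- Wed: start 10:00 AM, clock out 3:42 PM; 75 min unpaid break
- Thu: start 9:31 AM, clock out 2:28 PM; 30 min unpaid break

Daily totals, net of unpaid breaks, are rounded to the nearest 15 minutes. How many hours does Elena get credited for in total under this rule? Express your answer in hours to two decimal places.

23.75 hours

Mon: 9:49 AM–5:48 PM = 7 h 59 min → rounds to 8 h 0 min
Tue: 11:21 AM–6:12 PM = 6 h 51 min → rounds to 6 h 45 min
Wed: 10:00 AM–3:42 PM = 5 h 42 min − 75 min = 4 h 27 min → rounds to 4 h 30 min
Thu: 9:31 AM–2:28 PM = 4 h 57 min − 30 min = 4 h 27 min → rounds to 4 h 30 min
Total credited: 23 h 45 min.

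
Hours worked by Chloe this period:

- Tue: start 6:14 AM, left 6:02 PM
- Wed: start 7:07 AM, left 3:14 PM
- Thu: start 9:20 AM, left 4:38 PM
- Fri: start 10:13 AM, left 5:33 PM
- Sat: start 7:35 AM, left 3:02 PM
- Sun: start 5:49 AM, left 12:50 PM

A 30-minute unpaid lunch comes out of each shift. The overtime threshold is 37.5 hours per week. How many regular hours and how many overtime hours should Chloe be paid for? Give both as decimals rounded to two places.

Tue: 6:14 AM–6:02 PM = 11 h 48 min; less 30 min break → 11 h 18 min
Wed: 7:07 AM–3:14 PM = 8 h 7 min; less 30 min break → 7 h 37 min
Thu: 9:20 AM–4:38 PM = 7 h 18 min; less 30 min break → 6 h 48 min
Fri: 10:13 AM–5:33 PM = 7 h 20 min; less 30 min break → 6 h 50 min
Sat: 7:35 AM–3:02 PM = 7 h 27 min; less 30 min break → 6 h 57 min
Sun: 5:49 AM–12:50 PM = 7 h 1 min; less 30 min break → 6 h 31 min
Total worked: 46 h 1 min = 46.02 h.
Threshold 37.5 h → overtime 8 h 31 min, regular 37 h 30 min.

Regular 37.50 hours, overtime 8.52 hours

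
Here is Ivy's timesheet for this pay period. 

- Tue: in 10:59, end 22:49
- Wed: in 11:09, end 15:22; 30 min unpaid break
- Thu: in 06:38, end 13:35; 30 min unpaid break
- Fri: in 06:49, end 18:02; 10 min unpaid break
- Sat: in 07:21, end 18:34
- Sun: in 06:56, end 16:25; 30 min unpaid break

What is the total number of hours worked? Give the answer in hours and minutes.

Tue: 10:59–22:49 = 11 h 50 min
Wed: 11:09–15:22 = 4 h 13 min; less 30 min break → 3 h 43 min
Thu: 06:38–13:35 = 6 h 57 min; less 30 min break → 6 h 27 min
Fri: 06:49–18:02 = 11 h 13 min; less 10 min break → 11 h 3 min
Sat: 07:21–18:34 = 11 h 13 min
Sun: 06:56–16:25 = 9 h 29 min; less 30 min break → 8 h 59 min
Total: 11 h 50 min + 3 h 43 min + 6 h 27 min + 11 h 3 min + 11 h 13 min + 8 h 59 min = 53 h 15 min.

53 h 15 min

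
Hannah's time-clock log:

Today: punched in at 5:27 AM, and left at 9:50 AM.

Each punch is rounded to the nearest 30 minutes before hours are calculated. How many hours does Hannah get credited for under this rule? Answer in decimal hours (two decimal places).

4.50 hours

Today: in 5:27 AM→5:30 AM, out 9:50 AM→10:00 AM; 4 h 30 min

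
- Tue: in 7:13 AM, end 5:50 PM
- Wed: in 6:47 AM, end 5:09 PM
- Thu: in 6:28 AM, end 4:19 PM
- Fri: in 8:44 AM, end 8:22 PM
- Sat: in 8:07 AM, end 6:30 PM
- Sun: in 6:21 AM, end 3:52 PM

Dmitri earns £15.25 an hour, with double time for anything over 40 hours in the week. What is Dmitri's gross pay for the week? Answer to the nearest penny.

£1292.18

Tue: 7:13 AM–5:50 PM = 10 h 37 min
Wed: 6:47 AM–5:09 PM = 10 h 22 min
Thu: 6:28 AM–4:19 PM = 9 h 51 min
Fri: 8:44 AM–8:22 PM = 11 h 38 min
Sat: 8:07 AM–6:30 PM = 10 h 23 min
Sun: 6:21 AM–3:52 PM = 9 h 31 min
Total worked: 62 h 22 min = 3742 min.
Regular 40 h 0 min = 2400 min at £15.25/h; overtime 22 h 22 min = 1342 min at £30.50/h.
Pay = (2400 × £15.25 + 1342 × £30.50) ÷ 60 = £1292.18.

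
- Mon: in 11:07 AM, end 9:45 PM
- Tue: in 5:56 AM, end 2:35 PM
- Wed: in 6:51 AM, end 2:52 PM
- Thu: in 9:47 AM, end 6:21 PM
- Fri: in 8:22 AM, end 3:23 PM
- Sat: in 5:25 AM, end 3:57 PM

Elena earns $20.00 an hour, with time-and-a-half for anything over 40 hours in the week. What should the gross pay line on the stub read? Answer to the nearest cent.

Mon: 11:07 AM–9:45 PM = 10 h 38 min
Tue: 5:56 AM–2:35 PM = 8 h 39 min
Wed: 6:51 AM–2:52 PM = 8 h 1 min
Thu: 9:47 AM–6:21 PM = 8 h 34 min
Fri: 8:22 AM–3:23 PM = 7 h 1 min
Sat: 5:25 AM–3:57 PM = 10 h 32 min
Total worked: 53 h 25 min = 3205 min.
Regular 40 h 0 min = 2400 min at $20.00/h; overtime 13 h 25 min = 805 min at $30.00/h.
Pay = (2400 × $20.00 + 805 × $30.00) ÷ 60 = $1202.50.

$1202.50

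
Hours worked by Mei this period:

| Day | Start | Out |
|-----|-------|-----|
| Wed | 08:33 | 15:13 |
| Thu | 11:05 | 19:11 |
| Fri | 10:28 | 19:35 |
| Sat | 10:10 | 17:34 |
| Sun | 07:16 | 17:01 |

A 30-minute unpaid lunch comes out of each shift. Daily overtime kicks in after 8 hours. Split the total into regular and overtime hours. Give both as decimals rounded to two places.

Regular 36.67 hours, overtime 1.87 hours

Wed: 08:33–15:13 = 6 h 40 min; less 30 min break → 6 h 10 min
Thu: 11:05–19:11 = 8 h 6 min; less 30 min break → 7 h 36 min
Fri: 10:28–19:35 = 9 h 7 min; less 30 min break → 8 h 37 min
Sat: 10:10–17:34 = 7 h 24 min; less 30 min break → 6 h 54 min
Sun: 07:16–17:01 = 9 h 45 min; less 30 min break → 9 h 15 min
Wed reg 6 h 10 min / OT 0 h 0 min; Thu reg 7 h 36 min / OT 0 h 0 min; Fri reg 8 h 0 min / OT 0 h 37 min; Sat reg 6 h 54 min / OT 0 h 0 min; Sun reg 8 h 0 min / OT 1 h 15 min.
Totals: regular 36 h 40 min, overtime 1 h 52 min.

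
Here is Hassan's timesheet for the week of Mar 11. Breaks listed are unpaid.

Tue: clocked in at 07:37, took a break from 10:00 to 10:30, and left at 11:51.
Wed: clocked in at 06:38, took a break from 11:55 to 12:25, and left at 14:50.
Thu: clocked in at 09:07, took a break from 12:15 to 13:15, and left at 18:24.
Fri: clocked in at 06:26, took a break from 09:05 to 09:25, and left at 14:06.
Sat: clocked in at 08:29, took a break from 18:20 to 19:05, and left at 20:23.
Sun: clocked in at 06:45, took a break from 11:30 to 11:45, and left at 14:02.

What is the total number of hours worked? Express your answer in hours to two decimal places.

Tue: 07:37–11:51 = 4 h 14 min; less 30 min break → 3 h 44 min
Wed: 06:38–14:50 = 8 h 12 min; less 30 min break → 7 h 42 min
Thu: 09:07–18:24 = 9 h 17 min; less 60 min break → 8 h 17 min
Fri: 06:26–14:06 = 7 h 40 min; less 20 min break → 7 h 20 min
Sat: 08:29–20:23 = 11 h 54 min; less 45 min break → 11 h 9 min
Sun: 06:45–14:02 = 7 h 17 min; less 15 min break → 7 h 2 min
Total: 3 h 44 min + 7 h 42 min + 8 h 17 min + 7 h 20 min + 11 h 9 min + 7 h 2 min = 45 h 14 min.

45.23 hours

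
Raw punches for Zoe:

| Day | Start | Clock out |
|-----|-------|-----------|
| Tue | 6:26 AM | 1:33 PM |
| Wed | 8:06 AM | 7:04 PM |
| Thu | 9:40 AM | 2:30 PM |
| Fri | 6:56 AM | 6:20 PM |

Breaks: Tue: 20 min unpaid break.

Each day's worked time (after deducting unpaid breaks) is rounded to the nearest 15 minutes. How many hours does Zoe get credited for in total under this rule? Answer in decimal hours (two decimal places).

Tue: 6:26 AM–1:33 PM = 7 h 7 min − 20 min = 6 h 47 min → rounds to 6 h 45 min
Wed: 8:06 AM–7:04 PM = 10 h 58 min → rounds to 11 h 0 min
Thu: 9:40 AM–2:30 PM = 4 h 50 min → rounds to 4 h 45 min
Fri: 6:56 AM–6:20 PM = 11 h 24 min → rounds to 11 h 30 min
Total credited: 34 h 0 min.

34.00 hours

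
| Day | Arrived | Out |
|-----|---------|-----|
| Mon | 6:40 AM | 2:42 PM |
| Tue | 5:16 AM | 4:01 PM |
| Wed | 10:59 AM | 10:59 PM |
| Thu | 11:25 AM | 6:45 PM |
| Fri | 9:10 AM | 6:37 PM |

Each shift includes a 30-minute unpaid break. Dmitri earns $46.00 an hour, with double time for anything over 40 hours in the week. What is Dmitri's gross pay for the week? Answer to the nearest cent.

$2306.13

Mon: 6:40 AM–2:42 PM = 8 h 2 min; less 30 min break → 7 h 32 min
Tue: 5:16 AM–4:01 PM = 10 h 45 min; less 30 min break → 10 h 15 min
Wed: 10:59 AM–10:59 PM = 12 h 0 min; less 30 min break → 11 h 30 min
Thu: 11:25 AM–6:45 PM = 7 h 20 min; less 30 min break → 6 h 50 min
Fri: 9:10 AM–6:37 PM = 9 h 27 min; less 30 min break → 8 h 57 min
Total worked: 45 h 4 min = 2704 min.
Regular 40 h 0 min = 2400 min at $46.00/h; overtime 5 h 4 min = 304 min at $92.00/h.
Pay = (2400 × $46.00 + 304 × $92.00) ÷ 60 = $2306.13.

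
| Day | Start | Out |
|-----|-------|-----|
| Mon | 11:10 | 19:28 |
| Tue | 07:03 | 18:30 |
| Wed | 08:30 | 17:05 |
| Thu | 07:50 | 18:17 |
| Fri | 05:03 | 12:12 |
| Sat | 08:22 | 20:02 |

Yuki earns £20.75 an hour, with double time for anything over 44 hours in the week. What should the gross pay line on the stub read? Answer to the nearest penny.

Mon: 11:10–19:28 = 8 h 18 min
Tue: 07:03–18:30 = 11 h 27 min
Wed: 08:30–17:05 = 8 h 35 min
Thu: 07:50–18:17 = 10 h 27 min
Fri: 05:03–12:12 = 7 h 9 min
Sat: 08:22–20:02 = 11 h 40 min
Total worked: 57 h 36 min = 3456 min.
Regular 44 h 0 min = 2640 min at £20.75/h; overtime 13 h 36 min = 816 min at £41.50/h.
Pay = (2640 × £20.75 + 816 × £41.50) ÷ 60 = £1477.40.

£1477.40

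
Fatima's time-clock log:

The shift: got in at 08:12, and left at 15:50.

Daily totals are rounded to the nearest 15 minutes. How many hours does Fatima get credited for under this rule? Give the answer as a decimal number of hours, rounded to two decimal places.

7.75 hours

The shift: 08:12–15:50 = 7 h 38 min → rounds to 7 h 45 min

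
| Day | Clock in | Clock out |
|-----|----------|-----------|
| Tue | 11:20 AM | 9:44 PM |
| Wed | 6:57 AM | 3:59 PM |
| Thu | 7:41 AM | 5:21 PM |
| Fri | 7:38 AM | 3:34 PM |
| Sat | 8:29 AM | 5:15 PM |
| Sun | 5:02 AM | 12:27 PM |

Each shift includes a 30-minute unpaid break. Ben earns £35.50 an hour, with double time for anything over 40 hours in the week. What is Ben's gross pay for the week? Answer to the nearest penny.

£2145.38

Tue: 11:20 AM–9:44 PM = 10 h 24 min; less 30 min break → 9 h 54 min
Wed: 6:57 AM–3:59 PM = 9 h 2 min; less 30 min break → 8 h 32 min
Thu: 7:41 AM–5:21 PM = 9 h 40 min; less 30 min break → 9 h 10 min
Fri: 7:38 AM–3:34 PM = 7 h 56 min; less 30 min break → 7 h 26 min
Sat: 8:29 AM–5:15 PM = 8 h 46 min; less 30 min break → 8 h 16 min
Sun: 5:02 AM–12:27 PM = 7 h 25 min; less 30 min break → 6 h 55 min
Total worked: 50 h 13 min = 3013 min.
Regular 40 h 0 min = 2400 min at £35.50/h; overtime 10 h 13 min = 613 min at £71.00/h.
Pay = (2400 × £35.50 + 613 × £71.00) ÷ 60 = £2145.38.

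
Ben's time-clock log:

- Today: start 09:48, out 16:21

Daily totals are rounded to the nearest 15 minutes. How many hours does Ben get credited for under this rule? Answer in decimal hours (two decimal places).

6.50 hours

Today: 09:48–16:21 = 6 h 33 min → rounds to 6 h 30 min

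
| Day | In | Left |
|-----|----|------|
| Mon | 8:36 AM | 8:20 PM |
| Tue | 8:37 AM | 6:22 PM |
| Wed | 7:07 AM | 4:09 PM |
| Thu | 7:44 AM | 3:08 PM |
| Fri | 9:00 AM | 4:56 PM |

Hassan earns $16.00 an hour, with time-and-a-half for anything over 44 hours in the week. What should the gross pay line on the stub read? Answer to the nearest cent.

Mon: 8:36 AM–8:20 PM = 11 h 44 min
Tue: 8:37 AM–6:22 PM = 9 h 45 min
Wed: 7:07 AM–4:09 PM = 9 h 2 min
Thu: 7:44 AM–3:08 PM = 7 h 24 min
Fri: 9:00 AM–4:56 PM = 7 h 56 min
Total worked: 45 h 51 min = 2751 min.
Regular 44 h 0 min = 2640 min at $16.00/h; overtime 1 h 51 min = 111 min at $24.00/h.
Pay = (2640 × $16.00 + 111 × $24.00) ÷ 60 = $748.40.

$748.40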